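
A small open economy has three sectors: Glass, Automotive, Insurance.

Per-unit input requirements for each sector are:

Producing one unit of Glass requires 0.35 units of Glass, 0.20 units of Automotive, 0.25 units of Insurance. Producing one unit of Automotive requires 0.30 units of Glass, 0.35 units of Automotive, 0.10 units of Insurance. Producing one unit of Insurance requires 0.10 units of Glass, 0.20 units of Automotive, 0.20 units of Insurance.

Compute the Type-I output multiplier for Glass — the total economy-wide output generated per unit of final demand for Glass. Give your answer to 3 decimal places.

I − A =
  [   0.65    -0.30    -0.10]
  [  -0.20     0.65    -0.20]
  [  -0.25    -0.10     0.80]
Cofactors of I−A, C_ij = (−1)^(i+j)·(minor ij) (rows/columns in the sector order above):
  C_11 = (0.65)(0.80) − (-0.20)(-0.10) = 0.5000
  C_12 = −[(-0.20)(0.80) − (-0.20)(-0.25)] = 0.2100
  C_13 = (-0.20)(-0.10) − (0.65)(-0.25) = 0.1825
  C_21 = −[(-0.30)(0.80) − (-0.10)(-0.10)] = 0.2500
  C_22 = (0.65)(0.80) − (-0.10)(-0.25) = 0.4950
  C_23 = −[(0.65)(-0.10) − (-0.30)(-0.25)] = 0.1400
  C_31 = (-0.30)(-0.20) − (-0.10)(0.65) = 0.1250
  C_32 = −[(0.65)(-0.20) − (-0.10)(-0.20)] = 0.1500
  C_33 = (0.65)(0.65) − (-0.30)(-0.20) = 0.3625
det(I−A) = Σ_j (I−A)_1j·C_1j = (0.65)(0.5000) + (-0.30)(0.2100) + (-0.10)(0.1825) = 0.24375
adj(I−A) = Cᵀ =
  [ 0.5000   0.2500   0.1250]
  [ 0.2100   0.4950   0.1500]
  [ 0.1825   0.1400   0.3625]
(I − A)⁻¹ = adj(I−A) / det(I−A) ≈
  [   2.0513     1.0256     0.5128]
  [   0.8615     2.0308     0.6154]
  [   0.7487     0.5744     1.4872]
The output multiplier for sector j is the column-j sum of the Leontief inverse (I − A)⁻¹ = adj(I−A) / det(I−A).
Column 1 of adj(I−A): (0.5000, 0.2100, 0.1825); det(I−A) = 0.24375.
m_1 = (0.5000 + 0.2100 + 0.1825) / 0.24375 = 0.8925 / 0.24375 ≈ 3.662.

m_1 = 3.662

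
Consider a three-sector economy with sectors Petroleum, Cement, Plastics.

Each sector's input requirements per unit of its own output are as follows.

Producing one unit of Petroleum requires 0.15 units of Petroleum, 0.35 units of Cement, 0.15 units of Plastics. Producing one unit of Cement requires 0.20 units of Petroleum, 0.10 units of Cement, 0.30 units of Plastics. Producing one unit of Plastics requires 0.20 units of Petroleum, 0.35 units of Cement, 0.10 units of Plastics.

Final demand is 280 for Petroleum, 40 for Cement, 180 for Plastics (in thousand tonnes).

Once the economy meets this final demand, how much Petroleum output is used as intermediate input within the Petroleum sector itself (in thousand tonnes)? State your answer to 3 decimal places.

I − A =
  [   0.85    -0.20    -0.20]
  [  -0.35     0.90    -0.35]
  [  -0.15    -0.30     0.90]
Cofactors of I−A, C_ij = (−1)^(i+j)·(minor ij) (rows/columns in the sector order above):
  C_11 = (0.90)(0.90) − (-0.35)(-0.30) = 0.7050
  C_12 = −[(-0.35)(0.90) − (-0.35)(-0.15)] = 0.3675
  C_13 = (-0.35)(-0.30) − (0.90)(-0.15) = 0.2400
  C_21 = −[(-0.20)(0.90) − (-0.20)(-0.30)] = 0.2400
  C_22 = (0.85)(0.90) − (-0.20)(-0.15) = 0.7350
  C_23 = −[(0.85)(-0.30) − (-0.20)(-0.15)] = 0.2850
  C_31 = (-0.20)(-0.35) − (-0.20)(0.90) = 0.2500
  C_32 = −[(0.85)(-0.35) − (-0.20)(-0.35)] = 0.3675
  C_33 = (0.85)(0.90) − (-0.20)(-0.35) = 0.6950
det(I−A) = Σ_j (I−A)_1j·C_1j = (0.85)(0.7050) + (-0.20)(0.3675) + (-0.20)(0.2400) = 0.47775
adj(I−A) = Cᵀ =
  [ 0.7050   0.2400   0.2500]
  [ 0.3675   0.7350   0.3675]
  [ 0.2400   0.2850   0.6950]
(I − A)⁻¹ = adj(I−A) / det(I−A) ≈
  [   1.4757     0.5024     0.5233]
  [   0.7692     1.5385     0.7692]
  [   0.5024     0.5965     1.4547]
First solve x = (I − A)⁻¹ d = adj(I−A)·d / det(I−A); in particular x_1 = (0.7050·280 + 0.2400·40 + 0.2500·180) / 0.47775 = 252.00 / 0.47775 ≈ 527.47253.
Intermediate flow from 1 to 1: z_11 = a_11 · x_1 = 0.15 × 252.00 / 0.47775 = 37.80 / 0.47775 ≈ 79.121.

z_11 = 79.121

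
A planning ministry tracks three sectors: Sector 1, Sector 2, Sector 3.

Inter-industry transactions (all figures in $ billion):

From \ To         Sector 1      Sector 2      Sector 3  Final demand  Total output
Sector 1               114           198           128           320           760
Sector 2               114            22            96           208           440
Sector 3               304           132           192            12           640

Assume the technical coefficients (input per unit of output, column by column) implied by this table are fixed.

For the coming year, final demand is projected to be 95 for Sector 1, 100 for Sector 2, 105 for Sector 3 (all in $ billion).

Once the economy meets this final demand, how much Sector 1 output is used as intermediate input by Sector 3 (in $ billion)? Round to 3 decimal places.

Technical coefficients a_ij = z_ij / X_j:
  a_11 = 114/760 = 0.15, a_21 = 114/760 = 0.15, a_31 = 304/760 = 0.40
  a_12 = 198/440 = 0.45, a_22 = 22/440 = 0.05, a_32 = 132/440 = 0.30
  a_13 = 128/640 = 0.20, a_23 = 96/640 = 0.15, a_33 = 192/640 = 0.30
I − A =
  [   0.85    -0.45    -0.20]
  [  -0.15     0.95    -0.15]
  [  -0.40    -0.30     0.70]
Cofactors of I−A, C_ij = (−1)^(i+j)·(minor ij) (rows/columns in the sector order above):
  C_11 = (0.95)(0.70) − (-0.15)(-0.30) = 0.6200
  C_12 = −[(-0.15)(0.70) − (-0.15)(-0.40)] = 0.1650
  C_13 = (-0.15)(-0.30) − (0.95)(-0.40) = 0.4250
  C_21 = −[(-0.45)(0.70) − (-0.20)(-0.30)] = 0.3750
  C_22 = (0.85)(0.70) − (-0.20)(-0.40) = 0.5150
  C_23 = −[(0.85)(-0.30) − (-0.45)(-0.40)] = 0.4350
  C_31 = (-0.45)(-0.15) − (-0.20)(0.95) = 0.2575
  C_32 = −[(0.85)(-0.15) − (-0.20)(-0.15)] = 0.1575
  C_33 = (0.85)(0.95) − (-0.45)(-0.15) = 0.7400
det(I−A) = Σ_j (I−A)_1j·C_1j = (0.85)(0.6200) + (-0.45)(0.1650) + (-0.20)(0.4250) = 0.36775
adj(I−A) = Cᵀ =
  [ 0.6200   0.3750   0.2575]
  [ 0.1650   0.5150   0.1575]
  [ 0.4250   0.4350   0.7400]
(I − A)⁻¹ = adj(I−A) / det(I−A) ≈
  [   1.6859     1.0197     0.7002]
  [   0.4487     1.4004     0.4283]
  [   1.1557     1.1829     2.0122]
First solve x = (I − A)⁻¹ d = adj(I−A)·d / det(I−A); in particular x_3 = (0.4250·95 + 0.4350·100 + 0.7400·105) / 0.36775 = 161.575 / 0.36775 ≈ 439.36098.
Intermediate flow from 1 to 3: z_13 = a_13 · x_3 = 0.20 × 161.575 / 0.36775 = 32.315 / 0.36775 ≈ 87.872.

z_13 = 87.872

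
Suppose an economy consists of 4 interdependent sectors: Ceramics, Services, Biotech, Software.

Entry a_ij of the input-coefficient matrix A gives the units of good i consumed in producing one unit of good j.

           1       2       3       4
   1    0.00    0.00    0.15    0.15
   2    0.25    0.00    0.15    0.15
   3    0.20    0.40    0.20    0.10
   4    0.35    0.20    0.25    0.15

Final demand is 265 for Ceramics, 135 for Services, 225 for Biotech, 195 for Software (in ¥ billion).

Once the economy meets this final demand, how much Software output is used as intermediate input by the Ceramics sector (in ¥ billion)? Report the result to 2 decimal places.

z_41 = 171.71

I − A =
  [   1.00     0.00    -0.15    -0.15]
  [  -0.25     1.00    -0.15    -0.15]
  [  -0.20    -0.40     0.80    -0.10]
  [  -0.35    -0.20    -0.25     0.85]
Compute the cofactors C_ij = (−1)^(i+j)·(3×3 minor ij) of I−A; the adjugate is their transpose:
adj(I−A) = Cᵀ =
  [ 0.56200   0.09300   0.16500   0.13500]
  [ 0.24400   0.57475   0.20625   0.16875]
  [ 0.31000   0.34500   0.76000   0.20500]
  [ 0.38000   0.27500   0.34000   0.69500]
det(I−A) = Σ_j (I−A)_1j·C_1j = (1.00)(0.56200) + (0.00)(0.24400) + (-0.15)(0.31000) + (-0.15)(0.38000) = 0.4585
(I − A)⁻¹ = adj(I−A) / det(I−A) ≈
  [   1.2257     0.2028     0.3599     0.2944]
  [   0.5322     1.2535     0.4498     0.3680]
  [   0.6761     0.7525     1.6576     0.4471]
  [   0.8288     0.5998     0.7415     1.5158]
First solve x = (I − A)⁻¹ d = adj(I−A)·d / det(I−A); in particular x_1 = (0.56200·265 + 0.09300·135 + 0.16500·225 + 0.13500·195) / 0.4585 = 224.935 / 0.4585 ≈ 490.5889.
Intermediate flow from 4 to 1: z_41 = a_41 · x_1 = 0.35 × 224.935 / 0.4585 = 78.72725 / 0.4585 ≈ 171.71.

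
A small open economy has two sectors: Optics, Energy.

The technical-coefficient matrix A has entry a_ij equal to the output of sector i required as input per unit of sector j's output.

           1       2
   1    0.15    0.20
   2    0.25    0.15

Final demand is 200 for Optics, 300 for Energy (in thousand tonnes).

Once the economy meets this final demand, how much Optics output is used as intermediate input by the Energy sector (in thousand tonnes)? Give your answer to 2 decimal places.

z_12 = 90.71

I − A =
  [   0.85    -0.20]
  [  -0.25     0.85]
det(I−A) = (0.85)(0.85) − (-0.20)(-0.25) = 0.6725
adj(I−A) = [[0.85, 0.20], [0.25, 0.85]]
(I − A)⁻¹ = adj(I−A) / det(I−A) ≈
  [   1.2639     0.2974]
  [   0.3717     1.2639]
First solve x = (I − A)⁻¹ d = adj(I−A)·d / det(I−A); in particular x_2 = (0.25·200 + 0.85·300) / 0.6725 = 305.00 / 0.6725 ≈ 453.5316.
Intermediate flow from 1 to 2: z_12 = a_12 · x_2 = 0.20 × 305.00 / 0.6725 = 61.00 / 0.6725 ≈ 90.71.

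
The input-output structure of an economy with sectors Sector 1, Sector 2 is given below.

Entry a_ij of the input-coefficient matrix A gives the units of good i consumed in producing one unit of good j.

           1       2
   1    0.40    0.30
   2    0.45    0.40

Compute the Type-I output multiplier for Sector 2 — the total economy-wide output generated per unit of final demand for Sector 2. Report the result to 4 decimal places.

I − A =
  [   0.60    -0.30]
  [  -0.45     0.60]
det(I−A) = (0.60)(0.60) − (-0.30)(-0.45) = 0.2250
adj(I−A) = [[0.60, 0.30], [0.45, 0.60]]
(I − A)⁻¹ = adj(I−A) / det(I−A) ≈
  [   2.66667     1.33333]
  [   2.00000     2.66667]
The output multiplier for sector j is the column-j sum of the Leontief inverse (I − A)⁻¹ = adj(I−A) / det(I−A).
Column 2 of adj(I−A): (0.30, 0.60); det(I−A) = 0.2250.
m_2 = (0.30 + 0.60) / 0.2250 = 0.90 / 0.2250 = 4.0000.

m_2 = 4.0000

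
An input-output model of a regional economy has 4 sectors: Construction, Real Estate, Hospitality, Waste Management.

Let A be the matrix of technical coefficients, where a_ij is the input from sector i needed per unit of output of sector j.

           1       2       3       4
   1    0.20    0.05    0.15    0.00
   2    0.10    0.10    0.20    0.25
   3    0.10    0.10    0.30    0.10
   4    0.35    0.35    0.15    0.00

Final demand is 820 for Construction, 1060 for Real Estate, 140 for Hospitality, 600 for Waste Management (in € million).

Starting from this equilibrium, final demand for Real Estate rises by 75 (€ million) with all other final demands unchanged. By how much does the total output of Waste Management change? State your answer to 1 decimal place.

Δx_4 = 42.4

I − A =
  [   0.80    -0.05    -0.15     0.00]
  [  -0.10     0.90    -0.20    -0.25]
  [  -0.10    -0.10     0.70    -0.10]
  [  -0.35    -0.35    -0.15     1.00]
Compute the cofactors C_ij = (−1)^(i+j)·(3×3 minor ij) of I−A; the adjugate is their transpose:
adj(I−A) = Cᵀ =
  [ 0.524500   0.054500   0.133750   0.027000]
  [ 0.160500   0.527750   0.218125   0.153750]
  [ 0.135000   0.114750   0.640625   0.092750]
  [ 0.260000   0.221000   0.219250   0.468500]
det(I−A) = Σ_j (I−A)_1j·C_1j = (0.80)(0.524500) + (-0.05)(0.160500) + (-0.15)(0.135000) + (0.00)(0.260000) = 0.391325
(I − A)⁻¹ = adj(I−A) / det(I−A) ≈
  [   1.3403     0.1393     0.3418     0.0690]
  [   0.4101     1.3486     0.5574     0.3929]
  [   0.3450     0.2932     1.6371     0.2370]
  [   0.6644     0.5647     0.5603     1.1972]
Δx = (I − A)⁻¹ Δd with Δd having +75 in the Real Estate component and 0 elsewhere.
So Δx_4 = L_42 · (+75), where L_42 = adj(I−A)_42 / det(I−A) = 0.221000 / 0.391325.
Δx_4 = 0.221000 × (+75) / 0.391325 = 16.575 / 0.391325 ≈ 42.4.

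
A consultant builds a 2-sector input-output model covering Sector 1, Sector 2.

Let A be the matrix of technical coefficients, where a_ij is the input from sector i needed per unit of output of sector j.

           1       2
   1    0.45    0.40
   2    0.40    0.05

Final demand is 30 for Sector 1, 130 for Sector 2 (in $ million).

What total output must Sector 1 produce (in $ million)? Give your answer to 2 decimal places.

x_1 = 222.07

I − A =
  [   0.55    -0.40]
  [  -0.40     0.95]
det(I−A) = (0.55)(0.95) − (-0.40)(-0.40) = 0.3625
adj(I−A) = [[0.95, 0.40], [0.40, 0.55]]
(I − A)⁻¹ = adj(I−A) / det(I−A) ≈
  [   2.6207     1.1034]
  [   1.1034     1.5172]
x = (I − A)⁻¹ d = adj(I−A)·d / det(I−A), with det(I−A) = 0.3625:
  x_1 = (0.95·30 + 0.40·130) / 0.3625 = 80.50 / 0.3625 ≈ 222.07
  x_2 = (0.40·30 + 0.55·130) / 0.3625 = 83.50 / 0.3625 ≈ 230.34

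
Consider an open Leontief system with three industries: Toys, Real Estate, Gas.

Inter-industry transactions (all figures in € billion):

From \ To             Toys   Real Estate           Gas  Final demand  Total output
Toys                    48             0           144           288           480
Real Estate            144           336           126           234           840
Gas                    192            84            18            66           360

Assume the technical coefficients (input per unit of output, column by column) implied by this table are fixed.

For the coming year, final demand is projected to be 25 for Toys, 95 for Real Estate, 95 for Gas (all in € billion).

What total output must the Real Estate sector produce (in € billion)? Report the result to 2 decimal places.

x_R = 315.86

Technical coefficients a_ij = z_ij / X_j:
  a_TT = 48/480 = 0.10, a_RT = 144/480 = 0.30, a_GT = 192/480 = 0.40
  a_TR = 0/840 = 0.00, a_RR = 336/840 = 0.40, a_GR = 84/840 = 0.10
  a_TG = 144/360 = 0.40, a_RG = 126/360 = 0.35, a_GG = 18/360 = 0.05
I − A =
  [   0.90     0.00    -0.40]
  [  -0.30     0.60    -0.35]
  [  -0.40    -0.10     0.95]
Cofactors of I−A, C_ij = (−1)^(i+j)·(minor ij) (rows/columns in the sector order above):
  C_11 = (0.60)(0.95) − (-0.35)(-0.10) = 0.5350
  C_12 = −[(-0.30)(0.95) − (-0.35)(-0.40)] = 0.4250
  C_13 = (-0.30)(-0.10) − (0.60)(-0.40) = 0.2700
  C_21 = −[(0.00)(0.95) − (-0.40)(-0.10)] = 0.0400
  C_22 = (0.90)(0.95) − (-0.40)(-0.40) = 0.6950
  C_23 = −[(0.90)(-0.10) − (0.00)(-0.40)] = 0.0900
  C_31 = (0.00)(-0.35) − (-0.40)(0.60) = 0.2400
  C_32 = −[(0.90)(-0.35) − (-0.40)(-0.30)] = 0.4350
  C_33 = (0.90)(0.60) − (0.00)(-0.30) = 0.5400
det(I−A) = Σ_j (I−A)_1j·C_1j = (0.90)(0.5350) + (0.00)(0.4250) + (-0.40)(0.2700) = 0.3735
adj(I−A) = Cᵀ =
  [ 0.5350   0.0400   0.2400]
  [ 0.4250   0.6950   0.4350]
  [ 0.2700   0.0900   0.5400]
(I − A)⁻¹ = adj(I−A) / det(I−A) ≈
  [   1.4324     0.1071     0.6426]
  [   1.1379     1.8608     1.1647]
  [   0.7229     0.2410     1.4458]
x = (I − A)⁻¹ d = adj(I−A)·d / det(I−A), with det(I−A) = 0.3735:
  x_T = (0.5350·25 + 0.0400·95 + 0.2400·95) / 0.3735 = 39.975 / 0.3735 ≈ 107.03
  x_R = (0.4250·25 + 0.6950·95 + 0.4350·95) / 0.3735 = 117.975 / 0.3735 ≈ 315.86
  x_G = (0.2700·25 + 0.0900·95 + 0.5400·95) / 0.3735 = 66.60 / 0.3735 ≈ 178.31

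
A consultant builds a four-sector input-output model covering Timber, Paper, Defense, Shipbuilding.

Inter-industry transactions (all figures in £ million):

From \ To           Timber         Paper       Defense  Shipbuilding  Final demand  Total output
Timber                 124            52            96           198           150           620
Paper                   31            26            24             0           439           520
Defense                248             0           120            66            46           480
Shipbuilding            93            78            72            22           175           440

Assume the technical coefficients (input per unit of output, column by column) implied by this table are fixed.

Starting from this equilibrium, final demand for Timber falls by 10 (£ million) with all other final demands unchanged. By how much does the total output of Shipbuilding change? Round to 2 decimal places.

Technical coefficients a_ij = z_ij / X_j:
  a_TT = 124/620 = 0.20, a_PT = 31/620 = 0.05, a_DT = 248/620 = 0.40, a_ST = 93/620 = 0.15
  a_TP = 52/520 = 0.10, a_PP = 26/520 = 0.05, a_DP = 0/520 = 0.00, a_SP = 78/520 = 0.15
  a_TD = 96/480 = 0.20, a_PD = 24/480 = 0.05, a_DD = 120/480 = 0.25, a_SD = 72/480 = 0.15
  a_TS = 198/440 = 0.45, a_PS = 0/440 = 0.00, a_DS = 66/440 = 0.15, a_SS = 22/440 = 0.05
I − A =
  [   0.80    -0.10    -0.20    -0.45]
  [  -0.05     0.95    -0.05     0.00]
  [  -0.40     0.00     0.75    -0.15]
  [  -0.15    -0.15    -0.15     0.95]
Compute the cofactors C_ij = (−1)^(i+j)·(3×3 minor ij) of I−A; the adjugate is their transpose:
adj(I−A) = Cᵀ =
  [ 0.654375   0.124125   0.252750   0.349875]
  [ 0.054625   0.393875   0.047500   0.033375]
  [ 0.383500   0.085250   0.649750   0.284250]
  [ 0.172500   0.095250   0.150000   0.488250]
det(I−A) = Σ_j (I−A)_1j·C_1j = (0.80)(0.654375) + (-0.10)(0.054625) + (-0.20)(0.383500) + (-0.45)(0.172500) = 0.3637125
(I − A)⁻¹ = adj(I−A) / det(I−A) ≈
  [   1.7992     0.3413     0.6949     0.9620]
  [   0.1502     1.0829     0.1306     0.0918]
  [   1.0544     0.2344     1.7864     0.7815]
  [   0.4743     0.2619     0.4124     1.3424]
Δx = (I − A)⁻¹ Δd with Δd having -10 in the Timber component and 0 elsewhere.
So Δx_S = L_ST · (-10), where L_ST = adj(I−A)_ST / det(I−A) = 0.172500 / 0.3637125.
Δx_S = 0.172500 × (-10) / 0.3637125 = -1.725 / 0.3637125 ≈ -4.74.

Δx_S = -4.74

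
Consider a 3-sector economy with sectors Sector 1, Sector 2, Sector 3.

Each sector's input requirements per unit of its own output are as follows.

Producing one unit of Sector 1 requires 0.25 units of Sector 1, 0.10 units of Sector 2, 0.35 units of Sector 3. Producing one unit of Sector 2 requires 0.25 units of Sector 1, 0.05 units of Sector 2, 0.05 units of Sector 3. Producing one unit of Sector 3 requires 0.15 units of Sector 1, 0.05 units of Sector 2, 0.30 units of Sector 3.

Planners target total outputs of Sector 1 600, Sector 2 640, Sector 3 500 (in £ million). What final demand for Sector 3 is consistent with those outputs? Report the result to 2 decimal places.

d_3 = 108.00

I − A =
  [   0.75    -0.25    -0.15]
  [  -0.10     0.95    -0.05]
  [  -0.35    -0.05     0.70]
d = (I − A) x:
  d_1 = (+0.75)·600 + (-0.25)·640 + (-0.15)·500 = 215.00
  d_2 = (-0.10)·600 + (+0.95)·640 + (-0.05)·500 = 523.00
  d_3 = (-0.35)·600 + (-0.05)·640 + (+0.70)·500 = 108.00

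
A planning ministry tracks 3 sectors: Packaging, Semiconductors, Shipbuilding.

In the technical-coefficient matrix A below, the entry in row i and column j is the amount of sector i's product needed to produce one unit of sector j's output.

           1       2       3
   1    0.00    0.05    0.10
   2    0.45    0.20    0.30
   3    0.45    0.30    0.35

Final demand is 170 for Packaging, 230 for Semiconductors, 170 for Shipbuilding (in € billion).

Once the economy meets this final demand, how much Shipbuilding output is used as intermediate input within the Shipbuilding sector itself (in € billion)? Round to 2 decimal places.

z_33 = 283.12

I − A =
  [   1.00    -0.05    -0.10]
  [  -0.45     0.80    -0.30]
  [  -0.45    -0.30     0.65]
Cofactors of I−A, C_ij = (−1)^(i+j)·(minor ij) (rows/columns in the sector order above):
  C_11 = (0.80)(0.65) − (-0.30)(-0.30) = 0.4300
  C_12 = −[(-0.45)(0.65) − (-0.30)(-0.45)] = 0.4275
  C_13 = (-0.45)(-0.30) − (0.80)(-0.45) = 0.4950
  C_21 = −[(-0.05)(0.65) − (-0.10)(-0.30)] = 0.0625
  C_22 = (1.00)(0.65) − (-0.10)(-0.45) = 0.6050
  C_23 = −[(1.00)(-0.30) − (-0.05)(-0.45)] = 0.3225
  C_31 = (-0.05)(-0.30) − (-0.10)(0.80) = 0.0950
  C_32 = −[(1.00)(-0.30) − (-0.10)(-0.45)] = 0.3450
  C_33 = (1.00)(0.80) − (-0.05)(-0.45) = 0.7775
det(I−A) = Σ_j (I−A)_1j·C_1j = (1.00)(0.4300) + (-0.05)(0.4275) + (-0.10)(0.4950) = 0.359125
adj(I−A) = Cᵀ =
  [ 0.4300   0.0625   0.0950]
  [ 0.4275   0.6050   0.3450]
  [ 0.4950   0.3225   0.7775]
(I − A)⁻¹ = adj(I−A) / det(I−A) ≈
  [   1.1974     0.1740     0.2645]
  [   1.1904     1.6847     0.9607]
  [   1.3784     0.8980     2.1650]
First solve x = (I − A)⁻¹ d = adj(I−A)·d / det(I−A); in particular x_3 = (0.4950·170 + 0.3225·230 + 0.7775·170) / 0.359125 = 290.50 / 0.359125 ≈ 808.9105.
Intermediate flow from 3 to 3: z_33 = a_33 · x_3 = 0.35 × 290.50 / 0.359125 = 101.675 / 0.359125 ≈ 283.12.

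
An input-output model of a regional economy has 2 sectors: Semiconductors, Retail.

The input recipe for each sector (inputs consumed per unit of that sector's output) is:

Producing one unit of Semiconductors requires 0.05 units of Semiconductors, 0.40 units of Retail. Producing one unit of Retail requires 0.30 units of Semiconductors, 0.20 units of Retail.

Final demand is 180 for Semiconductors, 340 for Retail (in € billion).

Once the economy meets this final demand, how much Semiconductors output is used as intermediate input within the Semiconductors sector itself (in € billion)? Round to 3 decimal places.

z_11 = 19.219

I − A =
  [   0.95    -0.30]
  [  -0.40     0.80]
det(I−A) = (0.95)(0.80) − (-0.30)(-0.40) = 0.6400
adj(I−A) = [[0.80, 0.30], [0.40, 0.95]]
(I − A)⁻¹ = adj(I−A) / det(I−A) ≈
  [   1.2500     0.4688]
  [   0.6250     1.4844]
First solve x = (I − A)⁻¹ d = adj(I−A)·d / det(I−A); in particular x_1 = (0.80·180 + 0.30·340) / 0.6400 = 246.00 / 0.6400 = 384.37500.
Intermediate flow from 1 to 1: z_11 = a_11 · x_1 = 0.05 × 246.00 / 0.6400 = 12.30 / 0.6400 ≈ 19.219.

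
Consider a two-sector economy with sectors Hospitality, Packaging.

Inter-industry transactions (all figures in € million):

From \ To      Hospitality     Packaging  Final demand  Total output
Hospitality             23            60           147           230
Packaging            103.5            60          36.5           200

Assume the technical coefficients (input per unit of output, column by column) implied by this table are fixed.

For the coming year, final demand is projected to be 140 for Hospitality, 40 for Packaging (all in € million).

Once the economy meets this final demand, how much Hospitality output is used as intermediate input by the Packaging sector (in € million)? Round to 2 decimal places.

Technical coefficients a_ij = z_ij / X_j:
  a_11 = 23/230 = 0.10, a_21 = 103.5/230 = 0.45
  a_12 = 60/200 = 0.30, a_22 = 60/200 = 0.30
I − A =
  [   0.90    -0.30]
  [  -0.45     0.70]
det(I−A) = (0.90)(0.70) − (-0.30)(-0.45) = 0.4950
adj(I−A) = [[0.70, 0.30], [0.45, 0.90]]
(I − A)⁻¹ = adj(I−A) / det(I−A) ≈
  [   1.4141     0.6061]
  [   0.9091     1.8182]
First solve x = (I − A)⁻¹ d = adj(I−A)·d / det(I−A); in particular x_2 = (0.45·140 + 0.90·40) / 0.4950 = 99.00 / 0.4950 = 200.0000.
Intermediate flow from 1 to 2: z_12 = a_12 · x_2 = 0.30 × 99.00 / 0.4950 = 29.70 / 0.4950 = 60.00.

z_12 = 60.00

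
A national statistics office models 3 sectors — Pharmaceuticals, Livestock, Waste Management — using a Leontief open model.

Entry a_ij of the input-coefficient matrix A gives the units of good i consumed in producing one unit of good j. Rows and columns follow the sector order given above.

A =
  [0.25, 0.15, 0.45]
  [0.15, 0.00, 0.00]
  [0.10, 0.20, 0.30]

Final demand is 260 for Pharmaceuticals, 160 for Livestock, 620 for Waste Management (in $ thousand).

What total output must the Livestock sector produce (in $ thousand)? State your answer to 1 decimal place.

x_2 = 323.8

I − A =
  [   0.75    -0.15    -0.45]
  [  -0.15     1.00     0.00]
  [  -0.10    -0.20     0.70]
Cofactors of I−A, C_ij = (−1)^(i+j)·(minor ij) (rows/columns in the sector order above):
  C_11 = (1.00)(0.70) − (0.00)(-0.20) = 0.7000
  C_12 = −[(-0.15)(0.70) − (0.00)(-0.10)] = 0.1050
  C_13 = (-0.15)(-0.20) − (1.00)(-0.10) = 0.1300
  C_21 = −[(-0.15)(0.70) − (-0.45)(-0.20)] = 0.1950
  C_22 = (0.75)(0.70) − (-0.45)(-0.10) = 0.4800
  C_23 = −[(0.75)(-0.20) − (-0.15)(-0.10)] = 0.1650
  C_31 = (-0.15)(0.00) − (-0.45)(1.00) = 0.4500
  C_32 = −[(0.75)(0.00) − (-0.45)(-0.15)] = 0.0675
  C_33 = (0.75)(1.00) − (-0.15)(-0.15) = 0.7275
det(I−A) = Σ_j (I−A)_1j·C_1j = (0.75)(0.7000) + (-0.15)(0.1050) + (-0.45)(0.1300) = 0.45075
adj(I−A) = Cᵀ =
  [ 0.7000   0.1950   0.4500]
  [ 0.1050   0.4800   0.0675]
  [ 0.1300   0.1650   0.7275]
(I − A)⁻¹ = adj(I−A) / det(I−A) ≈
  [   1.5530     0.4326     0.9983]
  [   0.2329     1.0649     0.1498]
  [   0.2884     0.3661     1.6140]
x = (I − A)⁻¹ d = adj(I−A)·d / det(I−A), with det(I−A) = 0.45075:
  x_1 = (0.7000·260 + 0.1950·160 + 0.4500·620) / 0.45075 = 492.20 / 0.45075 ≈ 1092.0
  x_2 = (0.1050·260 + 0.4800·160 + 0.0675·620) / 0.45075 = 145.95 / 0.45075 ≈ 323.8
  x_3 = (0.1300·260 + 0.1650·160 + 0.7275·620) / 0.45075 = 511.25 / 0.45075 ≈ 1134.2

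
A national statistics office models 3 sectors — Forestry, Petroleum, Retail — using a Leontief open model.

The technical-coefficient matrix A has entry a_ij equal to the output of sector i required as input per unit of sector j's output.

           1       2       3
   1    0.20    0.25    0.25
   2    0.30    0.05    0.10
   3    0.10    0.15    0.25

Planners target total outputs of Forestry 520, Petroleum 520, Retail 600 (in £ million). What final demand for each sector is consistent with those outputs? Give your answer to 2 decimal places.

d_1 = 136.00, d_2 = 278.00, d_3 = 320.00

I − A =
  [   0.80    -0.25    -0.25]
  [  -0.30     0.95    -0.10]
  [  -0.10    -0.15     0.75]
d = (I − A) x:
  d_1 = (+0.80)·520 + (-0.25)·520 + (-0.25)·600 = 136.00
  d_2 = (-0.30)·520 + (+0.95)·520 + (-0.10)·600 = 278.00
  d_3 = (-0.10)·520 + (-0.15)·520 + (+0.75)·600 = 320.00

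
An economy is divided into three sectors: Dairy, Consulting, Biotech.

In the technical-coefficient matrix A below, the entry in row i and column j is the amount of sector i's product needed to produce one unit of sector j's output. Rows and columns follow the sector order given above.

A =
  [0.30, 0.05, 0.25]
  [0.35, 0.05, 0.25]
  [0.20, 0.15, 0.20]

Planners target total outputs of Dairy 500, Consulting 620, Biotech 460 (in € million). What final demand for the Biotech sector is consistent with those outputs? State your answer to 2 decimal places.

I − A =
  [   0.70    -0.05    -0.25]
  [  -0.35     0.95    -0.25]
  [  -0.20    -0.15     0.80]
d = (I − A) x:
  d_1 = (+0.70)·500 + (-0.05)·620 + (-0.25)·460 = 204.00
  d_2 = (-0.35)·500 + (+0.95)·620 + (-0.25)·460 = 299.00
  d_3 = (-0.20)·500 + (-0.15)·620 + (+0.80)·460 = 175.00

d_3 = 175.00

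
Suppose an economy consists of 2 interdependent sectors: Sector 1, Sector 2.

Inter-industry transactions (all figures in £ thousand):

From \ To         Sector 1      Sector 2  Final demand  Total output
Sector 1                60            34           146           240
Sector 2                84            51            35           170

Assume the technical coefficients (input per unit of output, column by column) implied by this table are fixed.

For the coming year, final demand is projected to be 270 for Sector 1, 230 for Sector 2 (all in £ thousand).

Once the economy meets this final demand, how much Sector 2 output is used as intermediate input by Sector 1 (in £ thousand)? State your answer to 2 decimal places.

z_21 = 180.77

Technical coefficients a_ij = z_ij / X_j:
  a_11 = 60/240 = 0.25, a_21 = 84/240 = 0.35
  a_12 = 34/170 = 0.20, a_22 = 51/170 = 0.30
I − A =
  [   0.75    -0.20]
  [  -0.35     0.70]
det(I−A) = (0.75)(0.70) − (-0.20)(-0.35) = 0.4550
adj(I−A) = [[0.70, 0.20], [0.35, 0.75]]
(I − A)⁻¹ = adj(I−A) / det(I−A) ≈
  [   1.5385     0.4396]
  [   0.7692     1.6484]
First solve x = (I − A)⁻¹ d = adj(I−A)·d / det(I−A); in particular x_1 = (0.70·270 + 0.20·230) / 0.4550 = 235.00 / 0.4550 ≈ 516.4835.
Intermediate flow from 2 to 1: z_21 = a_21 · x_1 = 0.35 × 235.00 / 0.4550 = 82.25 / 0.4550 ≈ 180.77.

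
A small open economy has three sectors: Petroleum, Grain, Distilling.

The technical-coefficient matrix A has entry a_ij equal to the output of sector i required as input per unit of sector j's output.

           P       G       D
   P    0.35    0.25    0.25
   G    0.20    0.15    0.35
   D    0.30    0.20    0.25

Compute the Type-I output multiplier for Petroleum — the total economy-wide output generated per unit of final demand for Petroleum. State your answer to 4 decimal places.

I − A =
  [   0.65    -0.25    -0.25]
  [  -0.20     0.85    -0.35]
  [  -0.30    -0.20     0.75]
Cofactors of I−A, C_ij = (−1)^(i+j)·(minor ij) (rows/columns in the sector order above):
  C_11 = (0.85)(0.75) − (-0.35)(-0.20) = 0.5675
  C_12 = −[(-0.20)(0.75) − (-0.35)(-0.30)] = 0.2550
  C_13 = (-0.20)(-0.20) − (0.85)(-0.30) = 0.2950
  C_21 = −[(-0.25)(0.75) − (-0.25)(-0.20)] = 0.2375
  C_22 = (0.65)(0.75) − (-0.25)(-0.30) = 0.4125
  C_23 = −[(0.65)(-0.20) − (-0.25)(-0.30)] = 0.2050
  C_31 = (-0.25)(-0.35) − (-0.25)(0.85) = 0.3000
  C_32 = −[(0.65)(-0.35) − (-0.25)(-0.20)] = 0.2775
  C_33 = (0.65)(0.85) − (-0.25)(-0.20) = 0.5025
det(I−A) = Σ_j (I−A)_1j·C_1j = (0.65)(0.5675) + (-0.25)(0.2550) + (-0.25)(0.2950) = 0.231375
adj(I−A) = Cᵀ =
  [ 0.5675   0.2375   0.3000]
  [ 0.2550   0.4125   0.2775]
  [ 0.2950   0.2050   0.5025]
(I − A)⁻¹ = adj(I−A) / det(I−A) ≈
  [   2.45273     1.02647     1.29660]
  [   1.10211     1.78282     1.19935]
  [   1.27499     0.88601     2.17180]
The output multiplier for sector j is the column-j sum of the Leontief inverse (I − A)⁻¹ = adj(I−A) / det(I−A).
Column P of adj(I−A): (0.5675, 0.2550, 0.2950); det(I−A) = 0.231375.
m_P = (0.5675 + 0.2550 + 0.2950) / 0.231375 = 1.1175 / 0.231375 ≈ 4.8298.

m_P = 4.8298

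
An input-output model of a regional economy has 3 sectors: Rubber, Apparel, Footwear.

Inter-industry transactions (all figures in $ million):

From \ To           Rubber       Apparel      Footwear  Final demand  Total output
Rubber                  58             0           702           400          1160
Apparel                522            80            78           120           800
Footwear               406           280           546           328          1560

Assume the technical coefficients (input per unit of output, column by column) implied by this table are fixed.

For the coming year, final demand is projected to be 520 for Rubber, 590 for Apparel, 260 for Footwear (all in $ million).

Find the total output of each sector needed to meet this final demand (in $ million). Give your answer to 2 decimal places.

x_1 = 1510.95, x_2 = 1524.04, x_3 = 2034.23

Technical coefficients a_ij = z_ij / X_j:
  a_11 = 58/1160 = 0.05, a_21 = 522/1160 = 0.45, a_31 = 406/1160 = 0.35
  a_12 = 0/800 = 0.00, a_22 = 80/800 = 0.10, a_32 = 280/800 = 0.35
  a_13 = 702/1560 = 0.45, a_23 = 78/1560 = 0.05, a_33 = 546/1560 = 0.35
I − A =
  [   0.95     0.00    -0.45]
  [  -0.45     0.90    -0.05]
  [  -0.35    -0.35     0.65]
Cofactors of I−A, C_ij = (−1)^(i+j)·(minor ij) (rows/columns in the sector order above):
  C_11 = (0.90)(0.65) − (-0.05)(-0.35) = 0.5675
  C_12 = −[(-0.45)(0.65) − (-0.05)(-0.35)] = 0.3100
  C_13 = (-0.45)(-0.35) − (0.90)(-0.35) = 0.4725
  C_21 = −[(0.00)(0.65) − (-0.45)(-0.35)] = 0.1575
  C_22 = (0.95)(0.65) − (-0.45)(-0.35) = 0.4600
  C_23 = −[(0.95)(-0.35) − (0.00)(-0.35)] = 0.3325
  C_31 = (0.00)(-0.05) − (-0.45)(0.90) = 0.4050
  C_32 = −[(0.95)(-0.05) − (-0.45)(-0.45)] = 0.2500
  C_33 = (0.95)(0.90) − (0.00)(-0.45) = 0.8550
det(I−A) = Σ_j (I−A)_1j·C_1j = (0.95)(0.5675) + (0.00)(0.3100) + (-0.45)(0.4725) = 0.3265
adj(I−A) = Cᵀ =
  [ 0.5675   0.1575   0.4050]
  [ 0.3100   0.4600   0.2500]
  [ 0.4725   0.3325   0.8550]
(I − A)⁻¹ = adj(I−A) / det(I−A) ≈
  [   1.7381     0.4824     1.2404]
  [   0.9495     1.4089     0.7657]
  [   1.4472     1.0184     2.6187]
x = (I − A)⁻¹ d = adj(I−A)·d / det(I−A), with det(I−A) = 0.3265:
  x_1 = (0.5675·520 + 0.1575·590 + 0.4050·260) / 0.3265 = 493.325 / 0.3265 ≈ 1510.95
  x_2 = (0.3100·520 + 0.4600·590 + 0.2500·260) / 0.3265 = 497.60 / 0.3265 ≈ 1524.04
  x_3 = (0.4725·520 + 0.3325·590 + 0.8550·260) / 0.3265 = 664.175 / 0.3265 ≈ 2034.23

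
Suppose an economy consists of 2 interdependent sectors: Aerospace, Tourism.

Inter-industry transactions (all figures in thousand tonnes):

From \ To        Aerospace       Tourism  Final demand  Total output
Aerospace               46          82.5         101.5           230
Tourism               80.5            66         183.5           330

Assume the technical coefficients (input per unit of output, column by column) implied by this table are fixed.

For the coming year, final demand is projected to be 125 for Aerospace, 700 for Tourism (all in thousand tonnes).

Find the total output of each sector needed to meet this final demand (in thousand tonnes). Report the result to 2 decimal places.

x_1 = 497.74, x_2 = 1092.76

Technical coefficients a_ij = z_ij / X_j:
  a_11 = 46/230 = 0.20, a_21 = 80.5/230 = 0.35
  a_12 = 82.5/330 = 0.25, a_22 = 66/330 = 0.20
I − A =
  [   0.80    -0.25]
  [  -0.35     0.80]
det(I−A) = (0.80)(0.80) − (-0.25)(-0.35) = 0.5525
adj(I−A) = [[0.80, 0.25], [0.35, 0.80]]
(I − A)⁻¹ = adj(I−A) / det(I−A) ≈
  [   1.4480     0.4525]
  [   0.6335     1.4480]
x = (I − A)⁻¹ d = adj(I−A)·d / det(I−A), with det(I−A) = 0.5525:
  x_1 = (0.80·125 + 0.25·700) / 0.5525 = 275.00 / 0.5525 ≈ 497.74
  x_2 = (0.35·125 + 0.80·700) / 0.5525 = 603.75 / 0.5525 ≈ 1092.76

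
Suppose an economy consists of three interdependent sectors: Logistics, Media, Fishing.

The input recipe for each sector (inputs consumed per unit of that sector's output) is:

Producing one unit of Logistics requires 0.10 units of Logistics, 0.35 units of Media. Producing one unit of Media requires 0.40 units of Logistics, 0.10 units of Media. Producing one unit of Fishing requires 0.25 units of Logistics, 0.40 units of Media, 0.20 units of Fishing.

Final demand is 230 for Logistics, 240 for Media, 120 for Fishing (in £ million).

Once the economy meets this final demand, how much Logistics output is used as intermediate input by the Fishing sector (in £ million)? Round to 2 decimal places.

z_LF = 37.50

I − A =
  [   0.90    -0.40    -0.25]
  [  -0.35     0.90    -0.40]
  [   0.00     0.00     0.80]
Cofactors of I−A, C_ij = (−1)^(i+j)·(minor ij) (rows/columns in the sector order above):
  C_11 = (0.90)(0.80) − (-0.40)(0.00) = 0.7200
  C_12 = −[(-0.35)(0.80) − (-0.40)(0.00)] = 0.2800
  C_13 = (-0.35)(0.00) − (0.90)(0.00) = 0.0000
  C_21 = −[(-0.40)(0.80) − (-0.25)(0.00)] = 0.3200
  C_22 = (0.90)(0.80) − (-0.25)(0.00) = 0.7200
  C_23 = −[(0.90)(0.00) − (-0.40)(0.00)] = 0.0000
  C_31 = (-0.40)(-0.40) − (-0.25)(0.90) = 0.3850
  C_32 = −[(0.90)(-0.40) − (-0.25)(-0.35)] = 0.4475
  C_33 = (0.90)(0.90) − (-0.40)(-0.35) = 0.6700
det(I−A) = Σ_j (I−A)_1j·C_1j = (0.90)(0.7200) + (-0.40)(0.2800) + (-0.25)(0.0000) = 0.5360
adj(I−A) = Cᵀ =
  [ 0.7200   0.3200   0.3850]
  [ 0.2800   0.7200   0.4475]
  [ 0.0000   0.0000   0.6700]
(I − A)⁻¹ = adj(I−A) / det(I−A) ≈
  [   1.3433     0.5970     0.7183]
  [   0.5224     1.3433     0.8349]
  [   0.0000     0.0000     1.2500]
First solve x = (I − A)⁻¹ d = adj(I−A)·d / det(I−A); in particular x_F = (0.0000·230 + 0.0000·240 + 0.6700·120) / 0.5360 = 80.40 / 0.5360 = 150.0000.
Intermediate flow from L to F: z_LF = a_LF · x_F = 0.25 × 80.40 / 0.5360 = 20.10 / 0.5360 = 37.50.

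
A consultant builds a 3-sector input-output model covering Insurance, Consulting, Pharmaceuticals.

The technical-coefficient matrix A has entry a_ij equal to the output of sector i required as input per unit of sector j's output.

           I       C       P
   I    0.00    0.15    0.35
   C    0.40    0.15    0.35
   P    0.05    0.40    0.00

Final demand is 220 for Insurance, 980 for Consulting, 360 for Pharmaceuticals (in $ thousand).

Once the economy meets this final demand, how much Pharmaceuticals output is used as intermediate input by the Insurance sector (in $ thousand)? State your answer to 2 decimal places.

z_PI = 49.12

I − A =
  [   1.00    -0.15    -0.35]
  [  -0.40     0.85    -0.35]
  [  -0.05    -0.40     1.00]
Cofactors of I−A, C_ij = (−1)^(i+j)·(minor ij) (rows/columns in the sector order above):
  C_11 = (0.85)(1.00) − (-0.35)(-0.40) = 0.7100
  C_12 = −[(-0.40)(1.00) − (-0.35)(-0.05)] = 0.4175
  C_13 = (-0.40)(-0.40) − (0.85)(-0.05) = 0.2025
  C_21 = −[(-0.15)(1.00) − (-0.35)(-0.40)] = 0.2900
  C_22 = (1.00)(1.00) − (-0.35)(-0.05) = 0.9825
  C_23 = −[(1.00)(-0.40) − (-0.15)(-0.05)] = 0.4075
  C_31 = (-0.15)(-0.35) − (-0.35)(0.85) = 0.3500
  C_32 = −[(1.00)(-0.35) − (-0.35)(-0.40)] = 0.4900
  C_33 = (1.00)(0.85) − (-0.15)(-0.40) = 0.7900
det(I−A) = Σ_j (I−A)_1j·C_1j = (1.00)(0.7100) + (-0.15)(0.4175) + (-0.35)(0.2025) = 0.5765
adj(I−A) = Cᵀ =
  [ 0.7100   0.2900   0.3500]
  [ 0.4175   0.9825   0.4900]
  [ 0.2025   0.4075   0.7900]
(I − A)⁻¹ = adj(I−A) / det(I−A) ≈
  [   1.2316     0.5030     0.6071]
  [   0.7242     1.7042     0.8500]
  [   0.3513     0.7069     1.3703]
First solve x = (I − A)⁻¹ d = adj(I−A)·d / det(I−A); in particular x_I = (0.7100·220 + 0.2900·980 + 0.3500·360) / 0.5765 = 566.40 / 0.5765 ≈ 982.4805.
Intermediate flow from P to I: z_PI = a_PI · x_I = 0.05 × 566.40 / 0.5765 = 28.32 / 0.5765 ≈ 49.12.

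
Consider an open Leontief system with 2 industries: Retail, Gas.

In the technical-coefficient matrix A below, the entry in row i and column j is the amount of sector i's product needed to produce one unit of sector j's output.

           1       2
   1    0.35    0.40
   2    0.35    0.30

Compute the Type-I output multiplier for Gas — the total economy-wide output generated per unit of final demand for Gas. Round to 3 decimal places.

I − A =
  [   0.65    -0.40]
  [  -0.35     0.70]
det(I−A) = (0.65)(0.70) − (-0.40)(-0.35) = 0.3150
adj(I−A) = [[0.70, 0.40], [0.35, 0.65]]
(I − A)⁻¹ = adj(I−A) / det(I−A) ≈
  [   2.2222     1.2698]
  [   1.1111     2.0635]
The output multiplier for sector j is the column-j sum of the Leontief inverse (I − A)⁻¹ = adj(I−A) / det(I−A).
Column 2 of adj(I−A): (0.40, 0.65); det(I−A) = 0.3150.
m_2 = (0.40 + 0.65) / 0.3150 = 1.05 / 0.3150 ≈ 3.333.

m_2 = 3.333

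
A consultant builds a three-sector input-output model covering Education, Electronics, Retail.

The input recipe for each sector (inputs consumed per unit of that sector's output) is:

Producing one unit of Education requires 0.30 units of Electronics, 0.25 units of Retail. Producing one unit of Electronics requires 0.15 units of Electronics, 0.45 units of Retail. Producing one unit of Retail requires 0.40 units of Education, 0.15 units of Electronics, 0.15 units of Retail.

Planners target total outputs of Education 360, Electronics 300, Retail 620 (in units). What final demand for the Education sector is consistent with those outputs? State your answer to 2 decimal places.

d_1 = 112.00

I − A =
  [   1.00     0.00    -0.40]
  [  -0.30     0.85    -0.15]
  [  -0.25    -0.45     0.85]
d = (I − A) x:
  d_1 = (+1.00)·360 + (+0.00)·300 + (-0.40)·620 = 112.00
  d_2 = (-0.30)·360 + (+0.85)·300 + (-0.15)·620 = 54.00
  d_3 = (-0.25)·360 + (-0.45)·300 + (+0.85)·620 = 302.00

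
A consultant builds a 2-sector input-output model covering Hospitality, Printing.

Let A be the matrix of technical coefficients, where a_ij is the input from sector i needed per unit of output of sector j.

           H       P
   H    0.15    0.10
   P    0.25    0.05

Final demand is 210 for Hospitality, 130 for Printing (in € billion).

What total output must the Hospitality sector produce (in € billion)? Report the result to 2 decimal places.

I − A =
  [   0.85    -0.10]
  [  -0.25     0.95]
det(I−A) = (0.85)(0.95) − (-0.10)(-0.25) = 0.7825
adj(I−A) = [[0.95, 0.10], [0.25, 0.85]]
(I − A)⁻¹ = adj(I−A) / det(I−A) ≈
  [   1.2141     0.1278]
  [   0.3195     1.0863]
x = (I − A)⁻¹ d = adj(I−A)·d / det(I−A), with det(I−A) = 0.7825:
  x_H = (0.95·210 + 0.10·130) / 0.7825 = 212.50 / 0.7825 ≈ 271.57
  x_P = (0.25·210 + 0.85·130) / 0.7825 = 163.00 / 0.7825 ≈ 208.31

x_H = 271.57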